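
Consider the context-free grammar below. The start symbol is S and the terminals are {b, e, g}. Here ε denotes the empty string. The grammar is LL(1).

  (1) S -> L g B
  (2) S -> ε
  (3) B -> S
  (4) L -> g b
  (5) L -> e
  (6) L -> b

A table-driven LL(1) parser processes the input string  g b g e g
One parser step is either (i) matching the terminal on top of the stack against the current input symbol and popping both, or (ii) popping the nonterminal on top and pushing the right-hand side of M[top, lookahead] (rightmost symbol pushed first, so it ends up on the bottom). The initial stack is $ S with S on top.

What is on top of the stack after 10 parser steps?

step 1: stack=$ S  input=g b g e g $  — expand S -> L g B
step 2: stack=$ B g L  input=g b g e g $  — expand L -> g b
step 3: stack=$ B g b g  input=g b g e g $  — match g
step 4: stack=$ B g b  input=b g e g $  — match b
step 5: stack=$ B g  input=g e g $  — match g
step 6: stack=$ B  input=e g $  — expand B -> S
step 7: stack=$ S  input=e g $  — expand S -> L g B
step 8: stack=$ B g L  input=e g $  — expand L -> e
step 9: stack=$ B g e  input=e g $  — match e
step 10: stack=$ B g  input=g $  — match g
Stack after step 10: $ B (top = B).

B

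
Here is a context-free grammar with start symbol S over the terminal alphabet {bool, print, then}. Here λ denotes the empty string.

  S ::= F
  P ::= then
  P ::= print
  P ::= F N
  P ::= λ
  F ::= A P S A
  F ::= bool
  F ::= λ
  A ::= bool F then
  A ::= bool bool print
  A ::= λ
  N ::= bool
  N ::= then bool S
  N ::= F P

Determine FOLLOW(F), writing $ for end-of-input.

FIRST(A) = {λ, bool}
FIRST(S) = {λ, bool, print, then}  (via F)
FIRST(P) = {λ, bool, print, then}  (via F N)
FIRST(F) = {λ, bool, print, then}  (via A P S A)
FIRST(N) = {λ, bool, print, then}  (via F P)
FOLLOW(S) includes $ since S is the start symbol.
FOLLOW(S): in F::=A P S A, S is followed by A with FIRST {λ, bool}; in F::=A P S A, the suffix after S is nullable, so FOLLOW(S) ⊇ FOLLOW(F) = {$, bool, print, then}; in N::=then bool S, the suffix after S is empty, so FOLLOW(S) ⊇ FOLLOW(N) = {$, bool, print, then}. Thus FOLLOW(S) = {$, bool, print, then}.
FOLLOW(P): in F::=A P S A, P is followed by S A with FIRST {λ, bool, print, then}; in F::=A P S A, the suffix after P is nullable, so FOLLOW(P) ⊇ FOLLOW(F) = {$, bool, print, then}; in N::=F P, the suffix after P is empty, so FOLLOW(P) ⊇ FOLLOW(N) = {$, bool, print, then}. Thus FOLLOW(P) = {$, bool, print, then}.
FOLLOW(N): in P::=F N, the suffix after N is empty, so FOLLOW(N) ⊇ FOLLOW(P) = {$, bool, print, then}. Thus FOLLOW(N) = {$, bool, print, then}.
FOLLOW(F): in S::=F, the suffix after F is empty, so FOLLOW(F) ⊇ FOLLOW(S) = {$, bool, print, then}; in P::=F N, F is followed by N with FIRST {λ, bool, print, then}; in P::=F N, the suffix after F is nullable, so FOLLOW(F) ⊇ FOLLOW(P) = {$, bool, print, then}; in A::=bool F then, F is followed by then with FIRST {then}; in N::=F P, F is followed by P with FIRST {λ, bool, print, then}; in N::=F P, the suffix after F is nullable, so FOLLOW(F) ⊇ FOLLOW(N) = {$, bool, print, then}. Thus FOLLOW(F) = {$, bool, print, then}.
FOLLOW(A): in F::=A P S A (occurrence 1), A is followed by P S A with FIRST {λ, bool, print, then}; in F::=A P S A (occurrence 1), the suffix after A is nullable, so FOLLOW(A) ⊇ FOLLOW(F) = {$, bool, print, then}; in F::=A P S A (occurrence 2), the suffix after A is empty, so FOLLOW(A) ⊇ FOLLOW(F) = {$, bool, print, then}. Thus FOLLOW(A) = {$, bool, print, then}.

{$, bool, print, then}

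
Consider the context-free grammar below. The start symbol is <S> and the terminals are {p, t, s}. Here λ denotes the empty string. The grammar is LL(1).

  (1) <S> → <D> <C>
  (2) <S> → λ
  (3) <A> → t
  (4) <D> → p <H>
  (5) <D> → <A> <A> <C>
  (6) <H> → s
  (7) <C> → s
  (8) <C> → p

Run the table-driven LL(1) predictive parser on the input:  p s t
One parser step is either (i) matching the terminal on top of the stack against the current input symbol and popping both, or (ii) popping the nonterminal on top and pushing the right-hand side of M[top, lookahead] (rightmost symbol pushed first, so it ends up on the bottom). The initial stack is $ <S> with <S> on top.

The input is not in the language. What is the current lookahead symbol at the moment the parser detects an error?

     Stack        Input    Action
  1  $ <S>        p s t $  expand <S> → <D> <C>
  2  $ <C> <D>    p s t $  expand <D> → p <H>
  3  $ <C> <H> p  p s t $  match p
  4  $ <C> <H>    s t $    expand <H> → s
  5  $ <C> s      s t $    match s
  6  $ <C>        t $      error: M[<C>, t] is empty

t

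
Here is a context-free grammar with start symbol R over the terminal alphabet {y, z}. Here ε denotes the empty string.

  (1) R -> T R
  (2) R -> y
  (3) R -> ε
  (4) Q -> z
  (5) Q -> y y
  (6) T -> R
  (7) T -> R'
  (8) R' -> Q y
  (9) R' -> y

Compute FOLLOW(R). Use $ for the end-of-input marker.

{$, y, z}

FIRST(Q) = {y, z}
FIRST(R') = {y, z}  (via Q y)
FIRST(R) = {ε, y, z}  (via T R)
FIRST(T) = {ε, y, z}  (via R, R')
FOLLOW(R) includes $ since R is the start symbol.
FOLLOW(Q): in R'->Q y, Q is followed by y with FIRST {y}. Thus FOLLOW(Q) = {y}.
FOLLOW(R): in R->T R, the suffix after R is empty (adds nothing new); in T->R, the suffix after R is empty, so FOLLOW(R) ⊇ FOLLOW(T) = {$, y, z}. Thus FOLLOW(R) = {$, y, z}.
FOLLOW(T): in R->T R, T is followed by R with FIRST {ε, y, z}; in R->T R, the suffix after T is nullable, so FOLLOW(T) ⊇ FOLLOW(R) = {$, y, z}. Thus FOLLOW(T) = {$, y, z}.
FOLLOW(R'): in T->R', the suffix after R' is empty, so FOLLOW(R') ⊇ FOLLOW(T) = {$, y, z}. Thus FOLLOW(R') = {$, y, z}.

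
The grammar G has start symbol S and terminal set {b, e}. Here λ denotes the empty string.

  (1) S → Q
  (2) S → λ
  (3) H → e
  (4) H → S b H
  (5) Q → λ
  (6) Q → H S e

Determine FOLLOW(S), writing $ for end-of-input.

{$, b, e}

FIRST(S) = {λ, b, e}  (via Q)
FIRST(H) = {b, e}  (via S b H)
FIRST(Q) = {λ, b, e}  (via H S e)
FOLLOW(S) includes $ since S is the start symbol.
FOLLOW(S): in H→S b H, S is followed by b H with FIRST {b}; in Q→H S e, S is followed by e with FIRST {e}. Thus FOLLOW(S) = {$, b, e}.
FOLLOW(H): in H→S b H, the suffix after H is empty (adds nothing new); in Q→H S e, H is followed by S e with FIRST {b, e}. Thus FOLLOW(H) = {b, e}.
FOLLOW(Q): in S→Q, the suffix after Q is empty, so FOLLOW(Q) ⊇ FOLLOW(S) = {$, b, e}. Thus FOLLOW(Q) = {$, b, e}.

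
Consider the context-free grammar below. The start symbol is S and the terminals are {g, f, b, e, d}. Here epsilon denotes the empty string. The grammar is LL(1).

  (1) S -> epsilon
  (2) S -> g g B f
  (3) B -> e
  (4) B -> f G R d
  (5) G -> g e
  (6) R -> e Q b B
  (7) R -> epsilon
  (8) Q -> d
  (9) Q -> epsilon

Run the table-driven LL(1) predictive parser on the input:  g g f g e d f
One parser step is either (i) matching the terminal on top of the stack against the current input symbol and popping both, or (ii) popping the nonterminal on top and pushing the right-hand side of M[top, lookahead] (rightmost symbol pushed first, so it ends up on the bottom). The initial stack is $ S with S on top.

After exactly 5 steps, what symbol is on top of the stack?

step 1: stack=$ S  input=g g f g e d f $  — expand S -> g g B f
step 2: stack=$ f B g g  input=g g f g e d f $  — match g
step 3: stack=$ f B g  input=g f g e d f $  — match g
step 4: stack=$ f B  input=f g e d f $  — expand B -> f G R d
step 5: stack=$ f d R G f  input=f g e d f $  — match f
Stack after step 5: $ f d R G (top = G).

G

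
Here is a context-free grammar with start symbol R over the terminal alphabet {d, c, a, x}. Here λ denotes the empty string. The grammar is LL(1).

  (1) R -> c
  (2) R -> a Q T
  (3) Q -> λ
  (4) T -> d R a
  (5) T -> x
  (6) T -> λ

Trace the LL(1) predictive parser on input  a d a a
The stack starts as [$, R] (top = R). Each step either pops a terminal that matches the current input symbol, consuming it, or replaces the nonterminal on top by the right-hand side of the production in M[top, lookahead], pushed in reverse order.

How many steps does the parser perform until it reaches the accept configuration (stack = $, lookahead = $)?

step 1: stack=$ R  input=a d a a $  — expand R -> a Q T
step 2: stack=$ T Q a  input=a d a a $  — match a
step 3: stack=$ T Q  input=d a a $  — expand Q -> λ
step 4: stack=$ T  input=d a a $  — expand T -> d R a
step 5: stack=$ a R d  input=d a a $  — match d
step 6: stack=$ a R  input=a a $  — expand R -> a Q T
step 7: stack=$ a T Q a  input=a a $  — match a
step 8: stack=$ a T Q  input=a $  — expand Q -> λ
step 9: stack=$ a T  input=a $  — expand T -> λ
step 10: stack=$ a  input=a $  — match a
Accept reached after 10 steps.

10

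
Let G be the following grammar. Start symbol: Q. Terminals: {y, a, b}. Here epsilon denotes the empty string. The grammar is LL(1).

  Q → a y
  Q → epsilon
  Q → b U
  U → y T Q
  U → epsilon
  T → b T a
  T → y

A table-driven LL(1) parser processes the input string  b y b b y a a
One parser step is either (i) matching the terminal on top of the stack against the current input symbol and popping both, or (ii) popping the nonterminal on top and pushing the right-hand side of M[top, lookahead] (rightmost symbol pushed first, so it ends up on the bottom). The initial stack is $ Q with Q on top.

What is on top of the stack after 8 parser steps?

step 1: stack=$ Q  input=b y b b y a a $  — expand Q → b U
step 2: stack=$ U b  input=b y b b y a a $  — match b
step 3: stack=$ U  input=y b b y a a $  — expand U → y T Q
step 4: stack=$ Q T y  input=y b b y a a $  — match y
step 5: stack=$ Q T  input=b b y a a $  — expand T → b T a
step 6: stack=$ Q a T b  input=b b y a a $  — match b
step 7: stack=$ Q a T  input=b y a a $  — expand T → b T a
step 8: stack=$ Q a a T b  input=b y a a $  — match b
Stack after step 8: $ Q a a T (top = T).

T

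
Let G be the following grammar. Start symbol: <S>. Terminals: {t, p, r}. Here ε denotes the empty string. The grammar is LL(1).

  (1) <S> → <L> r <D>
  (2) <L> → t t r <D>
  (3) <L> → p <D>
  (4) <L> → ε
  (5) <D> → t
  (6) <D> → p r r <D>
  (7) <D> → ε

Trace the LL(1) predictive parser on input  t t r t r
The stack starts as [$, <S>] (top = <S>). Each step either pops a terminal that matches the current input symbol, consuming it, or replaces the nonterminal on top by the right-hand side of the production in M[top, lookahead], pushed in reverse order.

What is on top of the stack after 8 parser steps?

<D>

     Stack              Input        Action
  1  $ <S>              t t r t r $  expand <S> → <L> r <D>
  2  $ <D> r <L>        t t r t r $  expand <L> → t t r <D>
  3  $ <D> r <D> r t t  t t r t r $  match t
  4  $ <D> r <D> r t    t r t r $    match t
  5  $ <D> r <D> r      r t r $      match r
  6  $ <D> r <D>        t r $        expand <D> → t
  7  $ <D> r t          t r $        match t
  8  $ <D> r            r $          match r
Stack after step 8: $ <D> (top = <D>).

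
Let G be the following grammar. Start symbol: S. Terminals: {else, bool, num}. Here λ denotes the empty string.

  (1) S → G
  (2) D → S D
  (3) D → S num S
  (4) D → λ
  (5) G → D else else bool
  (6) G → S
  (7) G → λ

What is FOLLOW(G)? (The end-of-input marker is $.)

{$, else, num}

FIRST(S) = {λ, else, num}  (via G)
FIRST(D) = {λ, else, num}  (via S D, S num S)
FIRST(G) = {λ, else, num}  (via D else else bool, S)
FOLLOW(S) includes $ since S is the start symbol.
FOLLOW(D): in D→S D, the suffix after D is empty (adds nothing new); in G→D else else bool, D is followed by else else bool with FIRST {else}. Thus FOLLOW(D) = {else}.
FOLLOW(S): in D→S D, S is followed by D with FIRST {λ, else, num}; in D→S D, the suffix after S is nullable, so FOLLOW(S) ⊇ FOLLOW(D) = {else}; in D→S num S (occurrence 1), S is followed by num S with FIRST {num}; in D→S num S (occurrence 2), the suffix after S is empty, so FOLLOW(S) ⊇ FOLLOW(D) = {else}; in G→S, the suffix after S is empty, so FOLLOW(S) ⊇ FOLLOW(G) = {$, else, num}. Thus FOLLOW(S) = {$, else, num}.
FOLLOW(G): in S→G, the suffix after G is empty, so FOLLOW(G) ⊇ FOLLOW(S) = {$, else, num}. Thus FOLLOW(G) = {$, else, num}.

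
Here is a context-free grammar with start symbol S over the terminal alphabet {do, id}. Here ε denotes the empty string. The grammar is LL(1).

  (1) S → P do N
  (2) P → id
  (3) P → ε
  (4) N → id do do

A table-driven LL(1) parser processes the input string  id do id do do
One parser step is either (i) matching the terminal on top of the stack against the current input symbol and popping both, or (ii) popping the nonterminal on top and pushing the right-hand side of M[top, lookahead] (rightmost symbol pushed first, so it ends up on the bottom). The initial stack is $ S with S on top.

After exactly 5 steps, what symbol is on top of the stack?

step 1: stack=$ S  input=id do id do do $  — expand S → P do N
step 2: stack=$ N do P  input=id do id do do $  — expand P → id
step 3: stack=$ N do id  input=id do id do do $  — match id
step 4: stack=$ N do  input=do id do do $  — match do
step 5: stack=$ N  input=id do do $  — expand N → id do do
Stack after step 5: $ do do id (top = id).

id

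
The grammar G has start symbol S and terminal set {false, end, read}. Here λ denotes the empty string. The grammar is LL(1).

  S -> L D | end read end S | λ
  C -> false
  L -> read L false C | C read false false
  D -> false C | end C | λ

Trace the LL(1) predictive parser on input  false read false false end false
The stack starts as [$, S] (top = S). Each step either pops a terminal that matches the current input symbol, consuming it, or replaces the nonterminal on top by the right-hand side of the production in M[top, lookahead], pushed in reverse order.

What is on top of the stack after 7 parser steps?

step 1: stack=$ S  input=false read false false end false $  — expand S -> L D
step 2: stack=$ D L  input=false read false false end false $  — expand L -> C read false false
step 3: stack=$ D false false read C  input=false read false false end false $  — expand C -> false
step 4: stack=$ D false false read false  input=false read false false end false $  — match false
step 5: stack=$ D false false read  input=read false false end false $  — match read
step 6: stack=$ D false false  input=false false end false $  — match false
step 7: stack=$ D false  input=false end false $  — match false
Stack after step 7: $ D (top = D).

D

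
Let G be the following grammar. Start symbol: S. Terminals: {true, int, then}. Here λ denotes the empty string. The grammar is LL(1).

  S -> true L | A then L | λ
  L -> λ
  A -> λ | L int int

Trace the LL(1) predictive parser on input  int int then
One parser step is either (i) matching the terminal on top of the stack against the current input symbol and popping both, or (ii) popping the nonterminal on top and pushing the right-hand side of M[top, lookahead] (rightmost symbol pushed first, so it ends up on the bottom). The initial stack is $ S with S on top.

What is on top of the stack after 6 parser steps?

L

     Stack               Input           Action
  1  $ S                 int int then $  expand S -> A then L
  2  $ L then A          int int then $  expand A -> L int int
  3  $ L then int int L  int int then $  expand L -> λ
  4  $ L then int int    int int then $  match int
  5  $ L then int        int then $      match int
  6  $ L then            then $          match then
Stack after step 6: $ L (top = L).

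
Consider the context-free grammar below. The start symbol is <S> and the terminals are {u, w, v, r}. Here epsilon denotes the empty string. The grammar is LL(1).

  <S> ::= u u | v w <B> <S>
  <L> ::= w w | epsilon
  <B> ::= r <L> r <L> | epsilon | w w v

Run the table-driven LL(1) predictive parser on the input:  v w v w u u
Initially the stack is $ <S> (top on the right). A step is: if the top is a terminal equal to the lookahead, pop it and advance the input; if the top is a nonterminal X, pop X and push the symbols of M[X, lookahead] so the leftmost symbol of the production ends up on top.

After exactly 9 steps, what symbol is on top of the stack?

     Stack          Input          Action
  1  $ <S>          v w v w u u $  expand <S> ::= v w <B> <S>
  2  $ <S> <B> w v  v w v w u u $  match v
  3  $ <S> <B> w    w v w u u $    match w
  4  $ <S> <B>      v w u u $      expand <B> ::= epsilon
  5  $ <S>          v w u u $      expand <S> ::= v w <B> <S>
  6  $ <S> <B> w v  v w u u $      match v
  7  $ <S> <B> w    w u u $        match w
  8  $ <S> <B>      u u $          expand <B> ::= epsilon
  9  $ <S>          u u $          expand <S> ::= u u
Stack after step 9: $ u u (top = u).

u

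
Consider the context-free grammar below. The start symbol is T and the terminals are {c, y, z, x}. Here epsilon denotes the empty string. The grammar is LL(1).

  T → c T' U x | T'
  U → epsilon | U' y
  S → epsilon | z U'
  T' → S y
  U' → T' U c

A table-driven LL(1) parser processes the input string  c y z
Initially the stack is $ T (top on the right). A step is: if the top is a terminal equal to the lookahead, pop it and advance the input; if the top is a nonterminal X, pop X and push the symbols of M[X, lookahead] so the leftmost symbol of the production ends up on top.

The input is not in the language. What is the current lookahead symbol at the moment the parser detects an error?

      Stack             Input    Action
   1  $ T               c y z $  expand T → c T' U x
   2  $ x U T' c        c y z $  match c
   3  $ x U T'          y z $    expand T' → S y
   4  $ x U y S         y z $    expand S → epsilon
   5  $ x U y           y z $    match y
   6  $ x U             z $      expand U → U' y
   7  $ x y U'          z $      expand U' → T' U c
   8  $ x y c U T'      z $      expand T' → S y
   9  $ x y c U y S     z $      expand S → z U'
  10  $ x y c U y U' z  z $      match z
  11  $ x y c U y U'    $        error: M[U', $] is empty

$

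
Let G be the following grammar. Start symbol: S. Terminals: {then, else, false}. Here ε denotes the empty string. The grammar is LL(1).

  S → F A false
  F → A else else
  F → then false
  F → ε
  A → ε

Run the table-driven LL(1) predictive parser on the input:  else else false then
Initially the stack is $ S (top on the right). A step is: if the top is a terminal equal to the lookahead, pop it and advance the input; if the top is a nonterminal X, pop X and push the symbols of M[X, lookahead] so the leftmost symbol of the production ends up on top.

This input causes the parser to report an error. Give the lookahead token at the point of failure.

then

     Stack                  Input                   Action
  1  $ S                    else else false then $  expand S → F A false
  2  $ false A F            else else false then $  expand F → A else else
  3  $ false A else else A  else else false then $  expand A → ε
  4  $ false A else else    else else false then $  match else
  5  $ false A else         else false then $       match else
  6  $ false A              false then $            expand A → ε
  7  $ false                false then $            match false
  8  $                      then $                  error: stack empty but input remains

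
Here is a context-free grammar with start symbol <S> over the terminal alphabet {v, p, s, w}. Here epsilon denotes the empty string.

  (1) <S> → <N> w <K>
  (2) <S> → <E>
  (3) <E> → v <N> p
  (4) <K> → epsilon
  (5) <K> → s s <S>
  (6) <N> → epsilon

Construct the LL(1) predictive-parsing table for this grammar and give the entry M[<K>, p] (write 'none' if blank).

none

FIRST(<E>): from <E>→v <N> p we get {v}. So FIRST(<E>) = {v}.
FIRST(<K>): from <K>→epsilon we get {epsilon}; from <K>→s s <S> we get {s}. So FIRST(<K>) = {epsilon, s}.
FIRST(<N>): from <N>→epsilon we get {epsilon}. So FIRST(<N>) = {epsilon}.
FIRST(<S>): from <S>→<N> w <K> we get {w}; from <S>→<E> we get {v}. So FIRST(<S>) = {v, w}.
FOLLOW(<S>) includes $ since <S> is the start symbol.
FOLLOW(<S>): in <K>→s s <S>, the suffix after <S> is empty, so FOLLOW(<S>) ⊇ FOLLOW(<K>) = {$}. Thus FOLLOW(<S>) = {$}.
FOLLOW(<K>): in <S>→<N> w <K>, the suffix after <K> is empty, so FOLLOW(<K>) ⊇ FOLLOW(<S>) = {$}. Thus FOLLOW(<K>) = {$}.
For <K> → epsilon: FIRST(epsilon) = {epsilon}, so it goes in M[<K>, t] for t ∈ {}; since epsilon ∈ FIRST, also for every t ∈ FOLLOW(<K>) = {$}.
For <K> → s s <S>: FIRST(s s <S>) = {s}, so it goes in M[<K>, t] for t ∈ {s}.
None of these place a production in M[<K>, p].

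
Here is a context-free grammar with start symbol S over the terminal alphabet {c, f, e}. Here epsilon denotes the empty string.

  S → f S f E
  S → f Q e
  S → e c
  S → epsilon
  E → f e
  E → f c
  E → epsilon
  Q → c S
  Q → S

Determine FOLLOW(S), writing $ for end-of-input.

FIRST(S): from S→f S f E we get {f}; from S→f Q e we get {f}; from S→e c we get {e}; from S→epsilon we get {epsilon}. So FIRST(S) = {epsilon, e, f}.
FIRST(E): from E→f e we get {f}; from E→f c we get {f}; from E→epsilon we get {epsilon}. So FIRST(E) = {epsilon, f}.
FIRST(Q): from Q→c S we get {c}; from Q→S we get {epsilon, e, f}. So FIRST(Q) = {epsilon, c, e, f}.
FOLLOW(S) includes $ since S is the start symbol.
FOLLOW(Q): in S→f Q e, Q is followed by e with FIRST {e}. Thus FOLLOW(Q) = {e}.
FOLLOW(S): in S→f S f E, S is followed by f E with FIRST {f}; in Q→c S, the suffix after S is empty, so FOLLOW(S) ⊇ FOLLOW(Q) = {e}; in Q→S, the suffix after S is empty, so FOLLOW(S) ⊇ FOLLOW(Q) = {e}. Thus FOLLOW(S) = {$, e, f}.
FOLLOW(E): in S→f S f E, the suffix after E is empty, so FOLLOW(E) ⊇ FOLLOW(S) = {$, e, f}. Thus FOLLOW(E) = {$, e, f}.

{$, e, f}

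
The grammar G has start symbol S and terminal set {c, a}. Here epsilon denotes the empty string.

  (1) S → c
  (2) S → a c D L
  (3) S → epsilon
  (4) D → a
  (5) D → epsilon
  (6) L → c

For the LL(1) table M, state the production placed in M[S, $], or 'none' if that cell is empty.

FIRST(S): from S→c we get {c}; from S→a c D L we get {a}; from S→epsilon we get {epsilon}. So FIRST(S) = {epsilon, a, c}.
FIRST(D): from D→a we get {a}; from D→epsilon we get {epsilon}. So FIRST(D) = {epsilon, a}.
FIRST(L): from L→c we get {c}. So FIRST(L) = {c}.
FOLLOW(S) includes $ since S is the start symbol.
FOLLOW(S): S appears on no right-hand side. Thus FOLLOW(S) = {$}.
For S → c: FIRST(c) = {c}, so it goes in M[S, t] for t ∈ {c}.
For S → a c D L: FIRST(a c D L) = {a}, so it goes in M[S, t] for t ∈ {a}.
For S → epsilon: FIRST(epsilon) = {epsilon}, so it goes in M[S, t] for t ∈ {}; since epsilon ∈ FIRST, also for every t ∈ FOLLOW(S) = {$}.

S → epsilon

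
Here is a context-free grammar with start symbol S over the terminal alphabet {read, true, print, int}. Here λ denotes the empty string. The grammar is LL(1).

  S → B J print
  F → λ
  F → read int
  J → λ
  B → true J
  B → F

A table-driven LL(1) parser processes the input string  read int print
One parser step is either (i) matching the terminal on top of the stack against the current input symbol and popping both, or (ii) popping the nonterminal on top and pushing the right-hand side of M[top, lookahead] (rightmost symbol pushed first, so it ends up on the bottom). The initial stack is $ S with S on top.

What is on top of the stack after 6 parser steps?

     Stack               Input             Action
  1  $ S                 read int print $  expand S → B J print
  2  $ print J B         read int print $  expand B → F
  3  $ print J F         read int print $  expand F → read int
  4  $ print J int read  read int print $  match read
  5  $ print J int       int print $       match int
  6  $ print J           print $           expand J → λ
Stack after step 6: $ print (top = print).

print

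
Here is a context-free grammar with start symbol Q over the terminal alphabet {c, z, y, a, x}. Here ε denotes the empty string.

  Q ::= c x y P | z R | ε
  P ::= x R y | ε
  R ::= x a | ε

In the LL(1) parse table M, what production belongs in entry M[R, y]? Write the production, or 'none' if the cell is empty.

R ::= ε

FIRST(Q) = {ε, c, z}
FIRST(P) = {ε, x}
FIRST(R) = {ε, x}
FOLLOW(Q) includes $ since Q is the start symbol.
FOLLOW(Q): Q appears on no right-hand side. Thus FOLLOW(Q) = {$}.
FOLLOW(R): in Q::=z R, the suffix after R is empty, so FOLLOW(R) ⊇ FOLLOW(Q) = {$}; in P::=x R y, R is followed by y with FIRST {y}. Thus FOLLOW(R) = {$, y}.
For R ::= x a: FIRST(x a) = {x}, so it goes in M[R, t] for t ∈ {x}.
For R ::= ε: FIRST(ε) = {ε}, so it goes in M[R, t] for t ∈ {}; since ε ∈ FIRST, also for every t ∈ FOLLOW(R) = {$, y}.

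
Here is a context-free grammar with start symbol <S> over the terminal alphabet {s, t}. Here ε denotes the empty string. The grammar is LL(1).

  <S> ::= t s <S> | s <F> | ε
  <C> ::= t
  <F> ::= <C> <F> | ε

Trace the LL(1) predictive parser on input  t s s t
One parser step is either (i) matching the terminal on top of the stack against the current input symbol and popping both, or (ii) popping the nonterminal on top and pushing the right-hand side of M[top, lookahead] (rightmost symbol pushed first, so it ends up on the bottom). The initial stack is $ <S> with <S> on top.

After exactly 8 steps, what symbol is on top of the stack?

step 1: stack=$ <S>  input=t s s t $  — expand <S> ::= t s <S>
step 2: stack=$ <S> s t  input=t s s t $  — match t
step 3: stack=$ <S> s  input=s s t $  — match s
step 4: stack=$ <S>  input=s t $  — expand <S> ::= s <F>
step 5: stack=$ <F> s  input=s t $  — match s
step 6: stack=$ <F>  input=t $  — expand <F> ::= <C> <F>
step 7: stack=$ <F> <C>  input=t $  — expand <C> ::= t
step 8: stack=$ <F> t  input=t $  — match t
Stack after step 8: $ <F> (top = <F>).

<F>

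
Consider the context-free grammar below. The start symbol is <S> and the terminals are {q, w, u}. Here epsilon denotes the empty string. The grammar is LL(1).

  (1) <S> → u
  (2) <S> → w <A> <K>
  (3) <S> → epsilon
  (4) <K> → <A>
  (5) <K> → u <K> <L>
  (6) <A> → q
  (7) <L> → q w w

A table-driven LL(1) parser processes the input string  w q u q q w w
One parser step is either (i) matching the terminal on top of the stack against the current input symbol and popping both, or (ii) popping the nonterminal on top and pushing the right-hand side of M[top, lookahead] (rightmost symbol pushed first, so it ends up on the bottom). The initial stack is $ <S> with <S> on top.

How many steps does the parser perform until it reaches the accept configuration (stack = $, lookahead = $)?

step 1: stack=$ <S>  input=w q u q q w w $  — expand <S> → w <A> <K>
step 2: stack=$ <K> <A> w  input=w q u q q w w $  — match w
step 3: stack=$ <K> <A>  input=q u q q w w $  — expand <A> → q
step 4: stack=$ <K> q  input=q u q q w w $  — match q
step 5: stack=$ <K>  input=u q q w w $  — expand <K> → u <K> <L>
step 6: stack=$ <L> <K> u  input=u q q w w $  — match u
step 7: stack=$ <L> <K>  input=q q w w $  — expand <K> → <A>
step 8: stack=$ <L> <A>  input=q q w w $  — expand <A> → q
step 9: stack=$ <L> q  input=q q w w $  — match q
step 10: stack=$ <L>  input=q w w $  — expand <L> → q w w
step 11: stack=$ w w q  input=q w w $  — match q
step 12: stack=$ w w  input=w w $  — match w
step 13: stack=$ w  input=w $  — match w
Accept reached after 13 steps.

13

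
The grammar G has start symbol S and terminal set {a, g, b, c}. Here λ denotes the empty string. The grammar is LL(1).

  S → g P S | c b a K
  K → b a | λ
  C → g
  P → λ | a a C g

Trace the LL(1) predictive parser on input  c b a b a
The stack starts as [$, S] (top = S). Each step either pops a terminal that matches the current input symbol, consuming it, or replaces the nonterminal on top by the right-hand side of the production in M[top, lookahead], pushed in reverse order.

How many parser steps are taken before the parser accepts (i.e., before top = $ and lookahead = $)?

7

     Stack      Input        Action
  1  $ S        c b a b a $  expand S → c b a K
  2  $ K a b c  c b a b a $  match c
  3  $ K a b    b a b a $    match b
  4  $ K a      a b a $      match a
  5  $ K        b a $        expand K → b a
  6  $ a b      b a $        match b
  7  $ a        a $          match a
Accept reached after 7 steps.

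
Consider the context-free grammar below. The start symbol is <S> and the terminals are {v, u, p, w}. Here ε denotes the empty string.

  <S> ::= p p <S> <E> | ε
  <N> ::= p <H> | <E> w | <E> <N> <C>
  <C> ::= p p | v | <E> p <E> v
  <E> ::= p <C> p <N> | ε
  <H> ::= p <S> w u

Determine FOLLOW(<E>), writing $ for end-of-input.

{$, p, v, w}

FIRST(<S>) = {ε, p}
FIRST(<E>) = {ε, p}
FIRST(<H>) = {p}
FIRST(<N>) = {p, w}  (via <E> w, <E> <N> <C>)
FIRST(<C>) = {p, v}  (via <E> p <E> v)
FOLLOW(<S>) includes $ since <S> is the start symbol.
FOLLOW(<S>): in <S>::=p p <S> <E>, <S> is followed by <E> with FIRST {ε, p}; in <S>::=p p <S> <E>, the suffix after <S> is nullable (adds nothing new); in <H>::=p <S> w u, <S> is followed by w u with FIRST {w}. Thus FOLLOW(<S>) = {$, p, w}.
FOLLOW(<E>): in <S>::=p p <S> <E>, the suffix after <E> is empty, so FOLLOW(<E>) ⊇ FOLLOW(<S>) = {$, p, w}; in <N>::=<E> w, <E> is followed by w with FIRST {w}; in <N>::=<E> <N> <C>, <E> is followed by <N> <C> with FIRST {p, w}; in <C>::=<E> p <E> v (occurrence 1), <E> is followed by p <E> v with FIRST {p}; in <C>::=<E> p <E> v (occurrence 2), <E> is followed by v with FIRST {v}. Thus FOLLOW(<E>) = {$, p, v, w}.
FOLLOW(<N>): in <N>::=<E> <N> <C>, <N> is followed by <C> with FIRST {p, v}; in <E>::=p <C> p <N>, the suffix after <N> is empty, so FOLLOW(<N>) ⊇ FOLLOW(<E>) = {$, p, v, w}. Thus FOLLOW(<N>) = {$, p, v, w}.
FOLLOW(<C>): in <N>::=<E> <N> <C>, the suffix after <C> is empty, so FOLLOW(<C>) ⊇ FOLLOW(<N>) = {$, p, v, w}; in <E>::=p <C> p <N>, <C> is followed by p <N> with FIRST {p}. Thus FOLLOW(<C>) = {$, p, v, w}.
FOLLOW(<H>): in <N>::=p <H>, the suffix after <H> is empty, so FOLLOW(<H>) ⊇ FOLLOW(<N>) = {$, p, v, w}. Thus FOLLOW(<H>) = {$, p, v, w}.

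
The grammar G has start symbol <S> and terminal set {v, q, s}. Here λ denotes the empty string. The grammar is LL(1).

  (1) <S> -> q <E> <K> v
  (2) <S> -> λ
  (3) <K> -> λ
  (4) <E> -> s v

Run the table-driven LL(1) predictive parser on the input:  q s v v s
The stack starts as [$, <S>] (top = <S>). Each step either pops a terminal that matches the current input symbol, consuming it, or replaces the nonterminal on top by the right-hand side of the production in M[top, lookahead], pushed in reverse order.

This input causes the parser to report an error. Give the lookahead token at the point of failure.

     Stack          Input        Action
  1  $ <S>          q s v v s $  expand <S> -> q <E> <K> v
  2  $ v <K> <E> q  q s v v s $  match q
  3  $ v <K> <E>    s v v s $    expand <E> -> s v
  4  $ v <K> v s    s v v s $    match s
  5  $ v <K> v      v v s $      match v
  6  $ v <K>        v s $        expand <K> -> λ
  7  $ v            v s $        match v
  8  $              s $          error: stack empty but input remains

s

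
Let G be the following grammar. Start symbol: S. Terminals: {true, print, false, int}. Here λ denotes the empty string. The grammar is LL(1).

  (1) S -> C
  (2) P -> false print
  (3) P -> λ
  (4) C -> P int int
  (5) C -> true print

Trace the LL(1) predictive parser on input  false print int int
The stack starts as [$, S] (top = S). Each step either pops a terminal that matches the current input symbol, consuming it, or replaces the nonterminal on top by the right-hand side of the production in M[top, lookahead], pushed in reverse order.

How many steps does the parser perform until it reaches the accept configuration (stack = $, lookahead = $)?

7

     Stack                  Input                  Action
  1  $ S                    false print int int $  expand S -> C
  2  $ C                    false print int int $  expand C -> P int int
  3  $ int int P            false print int int $  expand P -> false print
  4  $ int int print false  false print int int $  match false
  5  $ int int print        print int int $        match print
  6  $ int int              int int $              match int
  7  $ int                  int $                  match int
Accept reached after 7 steps.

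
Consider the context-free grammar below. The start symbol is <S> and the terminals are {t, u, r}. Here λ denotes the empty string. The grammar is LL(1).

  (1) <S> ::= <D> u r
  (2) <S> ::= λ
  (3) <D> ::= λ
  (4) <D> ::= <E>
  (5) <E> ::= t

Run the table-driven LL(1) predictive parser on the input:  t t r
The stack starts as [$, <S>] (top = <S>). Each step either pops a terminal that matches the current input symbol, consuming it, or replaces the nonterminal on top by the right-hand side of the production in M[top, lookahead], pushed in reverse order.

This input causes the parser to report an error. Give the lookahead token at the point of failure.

t

     Stack      Input    Action
  1  $ <S>      t t r $  expand <S> ::= <D> u r
  2  $ r u <D>  t t r $  expand <D> ::= <E>
  3  $ r u <E>  t t r $  expand <E> ::= t
  4  $ r u t    t t r $  match t
  5  $ r u      t r $    error: top is terminal u but lookahead is t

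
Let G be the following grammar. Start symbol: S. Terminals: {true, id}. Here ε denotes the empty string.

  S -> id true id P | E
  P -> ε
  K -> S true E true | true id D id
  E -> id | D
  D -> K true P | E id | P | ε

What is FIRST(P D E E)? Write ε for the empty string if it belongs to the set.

{ε, id, true}

FIRST(P): from P->ε we get {ε}. So FIRST(P) = {ε}.
FIRST(S): from S->id true id P we get {id}; from S->E we get {ε, id, true}. So FIRST(S) = {ε, id, true}.
FIRST(K): from K->S true E true we get {id, true}; from K->true id D id we get {true}. So FIRST(K) = {id, true}.
FIRST(E): from E->id we get {id}; from E->D we get {ε, id, true}. So FIRST(E) = {ε, id, true}.
FIRST(D): from D->K true P we get {id, true}; from D->E id we get {id, true}; from D->P we get {ε}; from D->ε we get {ε}. So FIRST(D) = {ε, id, true}.
FIRST(P D E E): take FIRST of each symbol in turn, carrying on past any symbol whose FIRST contains ε; result {ε, id, true}.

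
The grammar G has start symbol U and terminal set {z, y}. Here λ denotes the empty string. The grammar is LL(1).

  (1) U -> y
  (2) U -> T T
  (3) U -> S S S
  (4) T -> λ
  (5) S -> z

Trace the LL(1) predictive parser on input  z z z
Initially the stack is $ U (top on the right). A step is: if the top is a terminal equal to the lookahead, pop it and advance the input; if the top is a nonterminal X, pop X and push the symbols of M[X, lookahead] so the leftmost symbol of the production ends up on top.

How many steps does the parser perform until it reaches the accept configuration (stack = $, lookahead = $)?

step 1: stack=$ U  input=z z z $  — expand U -> S S S
step 2: stack=$ S S S  input=z z z $  — expand S -> z
step 3: stack=$ S S z  input=z z z $  — match z
step 4: stack=$ S S  input=z z $  — expand S -> z
step 5: stack=$ S z  input=z z $  — match z
step 6: stack=$ S  input=z $  — expand S -> z
step 7: stack=$ z  input=z $  — match z
Accept reached after 7 steps.

7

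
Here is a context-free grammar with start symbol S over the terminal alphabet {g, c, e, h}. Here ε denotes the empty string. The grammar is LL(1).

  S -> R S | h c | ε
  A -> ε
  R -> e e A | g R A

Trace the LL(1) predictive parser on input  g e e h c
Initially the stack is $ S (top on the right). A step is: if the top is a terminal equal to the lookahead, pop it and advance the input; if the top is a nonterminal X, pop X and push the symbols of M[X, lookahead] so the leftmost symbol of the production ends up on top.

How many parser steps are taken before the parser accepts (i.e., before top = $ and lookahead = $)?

11

step 1: stack=$ S  input=g e e h c $  — expand S -> R S
step 2: stack=$ S R  input=g e e h c $  — expand R -> g R A
step 3: stack=$ S A R g  input=g e e h c $  — match g
step 4: stack=$ S A R  input=e e h c $  — expand R -> e e A
step 5: stack=$ S A A e e  input=e e h c $  — match e
step 6: stack=$ S A A e  input=e h c $  — match e
step 7: stack=$ S A A  input=h c $  — expand A -> ε
step 8: stack=$ S A  input=h c $  — expand A -> ε
step 9: stack=$ S  input=h c $  — expand S -> h c
step 10: stack=$ c h  input=h c $  — match h
step 11: stack=$ c  input=c $  — match c
Accept reached after 11 steps.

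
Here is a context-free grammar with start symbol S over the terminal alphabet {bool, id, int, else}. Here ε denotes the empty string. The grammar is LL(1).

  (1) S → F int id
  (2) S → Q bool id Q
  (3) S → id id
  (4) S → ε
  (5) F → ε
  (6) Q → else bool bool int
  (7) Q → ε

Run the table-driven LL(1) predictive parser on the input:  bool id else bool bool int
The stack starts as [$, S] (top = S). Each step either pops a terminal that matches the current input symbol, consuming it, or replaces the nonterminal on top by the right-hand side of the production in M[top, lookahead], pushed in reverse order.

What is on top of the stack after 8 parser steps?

int

     Stack                 Input                         Action
  1  $ S                   bool id else bool bool int $  expand S → Q bool id Q
  2  $ Q id bool Q         bool id else bool bool int $  expand Q → ε
  3  $ Q id bool           bool id else bool bool int $  match bool
  4  $ Q id                id else bool bool int $       match id
  5  $ Q                   else bool bool int $          expand Q → else bool bool int
  6  $ int bool bool else  else bool bool int $          match else
  7  $ int bool bool       bool bool int $               match bool
  8  $ int bool            bool int $                    match bool
Stack after step 8: $ int (top = int).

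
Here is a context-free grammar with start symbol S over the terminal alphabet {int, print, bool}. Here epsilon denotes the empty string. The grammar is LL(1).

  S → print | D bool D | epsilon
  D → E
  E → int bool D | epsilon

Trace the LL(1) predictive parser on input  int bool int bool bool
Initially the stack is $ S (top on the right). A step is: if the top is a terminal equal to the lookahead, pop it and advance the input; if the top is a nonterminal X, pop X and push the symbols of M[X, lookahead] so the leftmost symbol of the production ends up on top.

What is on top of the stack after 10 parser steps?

      Stack                Input                     Action
   1  $ S                  int bool int bool bool $  expand S → D bool D
   2  $ D bool D           int bool int bool bool $  expand D → E
   3  $ D bool E           int bool int bool bool $  expand E → int bool D
   4  $ D bool D bool int  int bool int bool bool $  match int
   5  $ D bool D bool      bool int bool bool $      match bool
   6  $ D bool D           int bool bool $           expand D → E
   7  $ D bool E           int bool bool $           expand E → int bool D
   8  $ D bool D bool int  int bool bool $           match int
   9  $ D bool D bool      bool bool $               match bool
  10  $ D bool D           bool $                    expand D → E
Stack after step 10: $ D bool E (top = E).

E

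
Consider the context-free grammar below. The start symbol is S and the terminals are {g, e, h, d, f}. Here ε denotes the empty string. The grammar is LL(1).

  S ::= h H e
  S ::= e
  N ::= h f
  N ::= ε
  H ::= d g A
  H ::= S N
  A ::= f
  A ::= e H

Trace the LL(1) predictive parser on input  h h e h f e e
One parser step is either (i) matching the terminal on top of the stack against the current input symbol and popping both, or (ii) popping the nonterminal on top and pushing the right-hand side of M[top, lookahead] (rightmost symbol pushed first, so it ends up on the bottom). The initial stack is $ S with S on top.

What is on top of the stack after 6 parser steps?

S

     Stack        Input            Action
  1  $ S          h h e h f e e $  expand S ::= h H e
  2  $ e H h      h h e h f e e $  match h
  3  $ e H        h e h f e e $    expand H ::= S N
  4  $ e N S      h e h f e e $    expand S ::= h H e
  5  $ e N e H h  h e h f e e $    match h
  6  $ e N e H    e h f e e $      expand H ::= S N
Stack after step 6: $ e N e N S (top = S).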